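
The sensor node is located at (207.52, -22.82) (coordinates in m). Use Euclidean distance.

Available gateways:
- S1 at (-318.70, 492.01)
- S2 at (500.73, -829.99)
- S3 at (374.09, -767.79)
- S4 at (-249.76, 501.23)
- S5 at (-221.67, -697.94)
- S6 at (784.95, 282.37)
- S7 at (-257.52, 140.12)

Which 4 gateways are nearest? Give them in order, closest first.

S7, S6, S4, S1

Distances from (207.52, -22.82):
S1: 736.18 m
S2: 858.78 m
S3: 763.36 m
S4: 695.51 m
S5: 799.99 m
S6: 653.12 m
S7: 492.76 m
Sorted: S7 (492.76 m) < S6 (653.12 m) < S4 (695.51 m) < S1 (736.18 m) < S3 (763.36 m) < S5 (799.99 m) < …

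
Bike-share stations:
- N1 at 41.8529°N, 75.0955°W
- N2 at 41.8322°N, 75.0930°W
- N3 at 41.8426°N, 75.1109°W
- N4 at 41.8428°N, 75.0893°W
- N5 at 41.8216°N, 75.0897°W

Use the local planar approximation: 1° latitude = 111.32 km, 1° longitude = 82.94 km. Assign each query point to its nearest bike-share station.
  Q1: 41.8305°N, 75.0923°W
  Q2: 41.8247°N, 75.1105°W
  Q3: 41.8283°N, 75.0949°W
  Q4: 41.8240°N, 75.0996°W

Q1→N2; Q2→N2; Q3→N2; Q4→N5

Q1 at 41.8305°N, 75.0923°W:
  N1: √((0.0224·111.32)² + (-0.0032·82.94)²) = √(6.217881 + 0.070441) = 2.5077 km
  N2: √((0.0017·111.32)² + (-0.0007·82.94)²) = √(0.035813 + 0.003371) = 0.1979 km
  N3: √((0.0121·111.32)² + (-0.0186·82.94)²) = √(1.814334 + 2.379874) = 2.0480 km
  N4: √((0.0123·111.32)² + (0.0030·82.94)²) = √(1.874807 + 0.061911) = 1.3917 km
  N5: √((-0.0089·111.32)² + (0.0026·82.94)²) = √(0.981582 + 0.046502) = 1.0139 km
  → nearest: N2 (0.1979 km)
Q2 at 41.8247°N, 75.1105°W:
  N1: √((0.0282·111.32)² + (0.0150·82.94)²) = √(9.854727 + 1.547785) = 3.3768 km
  N2: √((0.0075·111.32)² + (0.0175·82.94)²) = √(0.697058 + 2.106707) = 1.6744 km
  N3: √((0.0179·111.32)² + (-0.0004·82.94)²) = √(3.970566 + 0.001101) = 1.9929 km
  N4: √((0.0181·111.32)² + (0.0212·82.94)²) = √(4.059790 + 3.091717) = 2.6742 km
  N5: √((-0.0031·111.32)² + (0.0208·82.94)²) = √(0.119088 + 2.976149) = 1.7593 km
  → nearest: N2 (1.6744 km)
Q3 at 41.8283°N, 75.0949°W:
  N1: √((0.0246·111.32)² + (-0.0006·82.94)²) = √(7.499229 + 0.002476) = 2.7389 km
  N2: √((0.0039·111.32)² + (0.0019·82.94)²) = √(0.188484 + 0.024833) = 0.4619 km
  N3: √((0.0143·111.32)² + (-0.0160·82.94)²) = √(2.534069 + 1.761035) = 2.0725 km
  N4: √((0.0145·111.32)² + (0.0056·82.94)²) = √(2.605448 + 0.215727) = 1.6796 km
  N5: √((-0.0067·111.32)² + (0.0052·82.94)²) = √(0.556283 + 0.186009) = 0.8616 km
  → nearest: N2 (0.4619 km)
Q4 at 41.8240°N, 75.0996°W:
  N1: √((0.0289·111.32)² + (0.0041·82.94)²) = √(10.350041 + 0.115637) = 3.2351 km
  N2: √((0.0082·111.32)² + (0.0066·82.94)²) = √(0.833248 + 0.299651) = 1.0644 km
  N3: √((0.0186·111.32)² + (-0.0113·82.94)²) = √(4.287186 + 0.878385) = 2.2728 km
  N4: √((0.0188·111.32)² + (0.0103·82.94)²) = √(4.379879 + 0.729798) = 2.2605 km
  N5: √((-0.0024·111.32)² + (0.0099·82.94)²) = √(0.071379 + 0.674215) = 0.8635 km
  → nearest: N5 (0.8635 km)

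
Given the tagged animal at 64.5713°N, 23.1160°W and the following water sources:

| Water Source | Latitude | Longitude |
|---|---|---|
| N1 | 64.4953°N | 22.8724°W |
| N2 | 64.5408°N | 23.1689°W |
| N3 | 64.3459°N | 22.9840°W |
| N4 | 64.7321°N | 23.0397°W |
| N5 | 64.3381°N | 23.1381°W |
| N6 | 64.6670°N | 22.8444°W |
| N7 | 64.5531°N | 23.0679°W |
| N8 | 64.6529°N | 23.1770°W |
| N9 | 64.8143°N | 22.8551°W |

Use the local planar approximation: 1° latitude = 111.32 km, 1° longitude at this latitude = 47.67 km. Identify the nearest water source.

Distances from 64.5713°N, 23.1160°W:
N1: 14.3675 km
N2: 4.2293 km
N3: 25.8685 km
N4: 18.2660 km
N5: 25.9812 km
N6: 16.7667 km
N7: 3.0598 km
N8: 9.5378 km
N9: 29.7729 km
Minimum: N7 at 3.0598 km.

N7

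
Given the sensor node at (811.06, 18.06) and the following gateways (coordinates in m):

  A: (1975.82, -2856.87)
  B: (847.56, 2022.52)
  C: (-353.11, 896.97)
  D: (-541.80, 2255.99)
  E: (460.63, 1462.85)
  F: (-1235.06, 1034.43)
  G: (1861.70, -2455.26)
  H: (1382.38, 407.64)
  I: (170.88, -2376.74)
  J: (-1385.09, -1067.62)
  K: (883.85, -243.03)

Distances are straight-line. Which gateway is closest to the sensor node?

Distances from (811.06, 18.06):
A: √((1164.76)² + (-2874.93)²) = √(1356665.8576 + 8265222.5049) = 3101.92 m
B: √((36.50)² + (2004.46)²) = √(1332.2500 + 4017859.8916) = 2004.79 m
C: √((-1164.17)² + (878.91)²) = √(1355291.7889 + 772482.7881) = 1458.69 m
D: √((-1352.86)² + (2237.93)²) = √(1830230.1796 + 5008330.6849) = 2615.06 m
E: √((-350.43)² + (1444.79)²) = √(122801.1849 + 2087418.1441) = 1486.68 m
F: √((-2046.12)² + (1016.37)²) = √(4186607.0544 + 1033007.9769) = 2284.65 m
G: √((1050.64)² + (-2473.32)²) = √(1103844.4096 + 6117311.8224) = 2687.22 m
H: √((571.32)² + (389.58)²) = √(326406.5424 + 151772.5764) = 691.50 m
I: √((-640.18)² + (-2394.80)²) = √(409830.4324 + 5735067.0400) = 2478.89 m
J: √((-2196.15)² + (-1085.68)²) = √(4823074.8225 + 1178701.0624) = 2449.85 m
K: √((72.79)² + (-261.09)²) = √(5298.3841 + 68167.9881) = 271.05 m
Minimum: K at 271.05 m.

K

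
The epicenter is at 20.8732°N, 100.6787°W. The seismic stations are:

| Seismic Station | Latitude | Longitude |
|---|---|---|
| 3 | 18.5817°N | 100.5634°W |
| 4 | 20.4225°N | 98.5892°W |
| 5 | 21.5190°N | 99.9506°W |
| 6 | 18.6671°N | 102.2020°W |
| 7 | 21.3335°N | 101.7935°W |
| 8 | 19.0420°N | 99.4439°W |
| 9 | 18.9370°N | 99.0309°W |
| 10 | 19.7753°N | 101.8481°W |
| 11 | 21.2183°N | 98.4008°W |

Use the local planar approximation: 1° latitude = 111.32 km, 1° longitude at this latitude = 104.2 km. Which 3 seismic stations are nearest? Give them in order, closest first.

Distances from 20.8732°N, 100.6787°W:
3: 255.3725 km
4: 223.4318 km
5: 104.5189 km
6: 292.4134 km
7: 126.9616 km
8: 241.0591 km
9: 275.5679 km
10: 172.5835 km
11: 240.4460 km
Sorted: 5 (104.5189 km) < 7 (126.9616 km) < 10 (172.5835 km) < 4 (223.4318 km) < 11 (240.4460 km) < …

5, 7, 10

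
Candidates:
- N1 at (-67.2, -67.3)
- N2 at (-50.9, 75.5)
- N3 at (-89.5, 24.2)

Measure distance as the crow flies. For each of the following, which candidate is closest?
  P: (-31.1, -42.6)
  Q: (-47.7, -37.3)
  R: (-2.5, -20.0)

P at (-31.1, -42.6):
  N1: 43.7
  N2: 119.7
  N3: 88.7
  → nearest: N1 (43.7)
Q at (-47.7, -37.3):
  N1: 35.8
  N2: 112.8
  N3: 74.4
  → nearest: N1 (35.8)
R at (-2.5, -20.0):
  N1: 80.1
  N2: 107.1
  N3: 97.6
  → nearest: N1 (80.1)

P→N1; Q→N1; R→N1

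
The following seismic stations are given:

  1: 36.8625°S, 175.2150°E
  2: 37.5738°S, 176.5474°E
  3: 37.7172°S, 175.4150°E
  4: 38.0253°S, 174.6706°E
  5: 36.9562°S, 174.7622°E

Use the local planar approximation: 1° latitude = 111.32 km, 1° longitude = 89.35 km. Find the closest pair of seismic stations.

1 and 5

Pairwise distances:
1–2: √((-0.7113·111.32)² + (1.3324·89.35)²) = √(6269.775821 + 14172.888214) = 142.9778 km
1–3: √((-0.8547·111.32)² + (0.2000·89.35)²) = √(9052.609844 + 319.336900) = 96.8088 km
1–4: √((-1.1628·111.32)² + (-0.5444·89.35)²) = √(16755.463325 + 2366.057784) = 138.2806 km
1–5: √((-0.0937·111.32)² + (-0.4528·89.35)²) = √(108.799169 + 1636.823871) = 41.7807 km
2–3: √((-0.1434·111.32)² + (-1.1324·89.35)²) = √(254.826564 + 10237.380258) = 102.4315 km
2–4: √((-0.4515·111.32)² + (-1.8768·89.35)²) = √(2526.166111 + 28120.633695) = 175.0623 km
2–5: √((0.6176·111.32)² + (-1.7852·89.35)²) = √(4726.731902 + 25442.680838) = 173.6934 km
3–4: √((-0.3081·111.32)² + (-0.7444·89.35)²) = √(1176.331677 + 4423.864767) = 74.8345 km
3–5: √((0.7610·111.32)² + (-0.6528·89.35)²) = √(7176.549899 + 3402.118254) = 102.8527 km
4–5: √((1.0691·111.32)² + (0.0916·89.35)²) = √(14163.906605 + 66.985385) = 119.2933 km
Closest pair: 1–5 at 41.7807 km.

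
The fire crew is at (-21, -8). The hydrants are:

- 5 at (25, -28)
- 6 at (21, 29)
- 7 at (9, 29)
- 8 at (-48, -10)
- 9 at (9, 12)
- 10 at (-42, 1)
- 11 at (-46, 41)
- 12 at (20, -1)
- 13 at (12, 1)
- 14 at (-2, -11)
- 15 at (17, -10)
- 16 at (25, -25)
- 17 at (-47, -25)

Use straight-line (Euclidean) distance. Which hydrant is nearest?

14

Distances from (-21, -8):
5: 50.2
6: 56.0
7: 47.6
8: 27.1
9: 36.1
10: 22.8
11: 55.0
12: 41.6
13: 34.2
14: 19.2
15: 38.1
16: 49.0
17: 31.1
Minimum: 14 at 19.2.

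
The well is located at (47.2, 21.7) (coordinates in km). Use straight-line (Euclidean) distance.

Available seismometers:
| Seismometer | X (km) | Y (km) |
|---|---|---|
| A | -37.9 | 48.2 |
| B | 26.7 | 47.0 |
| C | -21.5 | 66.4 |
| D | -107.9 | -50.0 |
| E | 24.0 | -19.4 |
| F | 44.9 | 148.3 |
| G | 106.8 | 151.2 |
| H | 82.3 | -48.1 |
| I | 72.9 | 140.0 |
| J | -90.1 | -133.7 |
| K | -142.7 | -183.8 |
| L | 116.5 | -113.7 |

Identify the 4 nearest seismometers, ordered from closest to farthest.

Distances from (47.2, 21.7):
A: 89.1 km
B: 32.6 km
C: 82.0 km
D: 170.9 km
E: 47.2 km
F: 126.6 km
G: 142.6 km
H: 78.1 km
I: 121.1 km
J: 207.4 km
K: 279.8 km
L: 152.1 km
Sorted: B (32.6 km) < E (47.2 km) < H (78.1 km) < C (82.0 km) < A (89.1 km) < I (121.1 km) < …

B, E, H, C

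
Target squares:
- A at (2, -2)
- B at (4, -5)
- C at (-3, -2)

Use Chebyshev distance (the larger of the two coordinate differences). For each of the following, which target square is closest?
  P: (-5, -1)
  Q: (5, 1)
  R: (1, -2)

P at (-5, -1):
  A: max(|7|, |-1|) = 7
  B: max(|9|, |-4|) = 9
  C: max(|2|, |-1|) = 2
  → nearest: C (2)
Q at (5, 1):
  A: max(|-3|, |-3|) = 3
  B: max(|-1|, |-6|) = 6
  C: max(|-8|, |-3|) = 8
  → nearest: A (3)
R at (1, -2):
  A: max(|1|, |0|) = 1
  B: max(|3|, |-3|) = 3
  C: max(|-4|, |0|) = 4
  → nearest: A (1)

P→C; Q→A; R→A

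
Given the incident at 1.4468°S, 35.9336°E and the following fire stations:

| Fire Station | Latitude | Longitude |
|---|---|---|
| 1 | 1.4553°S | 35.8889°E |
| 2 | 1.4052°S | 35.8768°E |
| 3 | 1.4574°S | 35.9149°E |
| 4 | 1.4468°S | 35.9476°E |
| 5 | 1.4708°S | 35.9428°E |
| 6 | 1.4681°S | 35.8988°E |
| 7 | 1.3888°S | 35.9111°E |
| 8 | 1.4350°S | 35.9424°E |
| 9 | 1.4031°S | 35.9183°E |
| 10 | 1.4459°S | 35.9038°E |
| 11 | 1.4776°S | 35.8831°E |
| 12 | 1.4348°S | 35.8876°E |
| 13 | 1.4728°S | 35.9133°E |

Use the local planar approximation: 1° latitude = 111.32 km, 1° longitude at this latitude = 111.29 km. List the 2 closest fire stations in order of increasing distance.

Distances from 1.4468°S, 35.9336°E:
1: 5.0639 km
2: 7.8361 km
3: 2.3924 km
4: 1.5581 km
5: 2.8612 km
6: 4.5411 km
7: 6.9251 km
8: 1.6385 km
9: 5.1541 km
10: 3.3180 km
11: 6.5834 km
12: 5.2908 km
13: 3.6717 km
Sorted: 4 (1.5581 km) < 8 (1.6385 km) < 3 (2.3924 km) < 5 (2.8612 km) < …

4, 8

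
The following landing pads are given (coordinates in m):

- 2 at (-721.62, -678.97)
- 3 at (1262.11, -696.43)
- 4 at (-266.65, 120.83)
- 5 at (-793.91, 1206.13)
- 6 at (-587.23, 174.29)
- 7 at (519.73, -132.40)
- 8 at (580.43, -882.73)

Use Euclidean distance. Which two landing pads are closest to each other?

Pairwise distances:
2–3: 1983.81 m
2–4: 920.15 m
2–5: 1886.49 m
2–6: 863.78 m
2–7: 1356.35 m
2–8: 1317.90 m
3–4: 1733.50 m
3–5: 2801.24 m
3–6: 2044.07 m
3–7: 932.34 m
3–8: 706.68 m
4–5: 1206.60 m
4–6: 325.01 m
4–7: 826.15 m
4–8: 1313.27 m
5–6: 1052.34 m
5–7: 1875.45 m
5–8: 2500.43 m
6–7: 1148.66 m
6–8: 1575.03 m
7–8: 752.78 m
Closest pair: 4–6 at 325.01 m.

4 and 6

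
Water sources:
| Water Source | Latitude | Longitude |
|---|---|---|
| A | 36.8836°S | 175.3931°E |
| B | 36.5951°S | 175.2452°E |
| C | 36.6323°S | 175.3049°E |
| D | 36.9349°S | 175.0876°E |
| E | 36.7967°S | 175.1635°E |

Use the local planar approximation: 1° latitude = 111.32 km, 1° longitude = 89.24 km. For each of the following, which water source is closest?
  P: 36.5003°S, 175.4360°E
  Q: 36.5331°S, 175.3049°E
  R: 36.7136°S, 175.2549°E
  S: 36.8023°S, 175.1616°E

P at 36.5003°S, 175.4360°E:
  A: 42.8404 km
  B: 20.0322 km
  C: 18.7829 km
  D: 57.5088 km
  E: 40.9884 km
  → nearest: C (18.7829 km)
Q at 36.5331°S, 175.3049°E:
  A: 39.8036 km
  B: 8.7189 km
  C: 11.0429 km
  D: 48.7511 km
  E: 31.9421 km
  → nearest: B (8.7189 km)
R at 36.7136°S, 175.2549°E:
  A: 22.5884 km
  B: 13.2198 km
  C: 10.0905 km
  D: 28.8061 km
  E: 12.3331 km
  → nearest: C (10.0905 km)
S at 36.8023°S, 175.1616°E:
  A: 22.5545 km
  B: 24.2420 km
  C: 22.8401 km
  D: 16.1709 km
  E: 0.6460 km
  → nearest: E (0.6460 km)

P→C; Q→B; R→C; S→E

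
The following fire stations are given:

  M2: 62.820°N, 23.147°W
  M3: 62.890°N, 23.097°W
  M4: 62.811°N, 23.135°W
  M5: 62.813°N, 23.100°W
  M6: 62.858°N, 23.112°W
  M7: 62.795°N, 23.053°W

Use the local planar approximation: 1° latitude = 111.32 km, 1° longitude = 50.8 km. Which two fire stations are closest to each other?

M2 and M4

Pairwise distances:
M2–M3: 8.196 km
M2–M4: 1.173 km
M2–M5: 2.512 km
M2–M6: 4.589 km
M2–M7: 5.527 km
M3–M4: 9.004 km
M3–M5: 8.573 km
M3–M6: 3.643 km
M3–M7: 10.809 km
M4–M5: 1.792 km
M4–M6: 5.361 km
M4–M7: 4.530 km
M5–M6: 5.046 km
M5–M7: 3.117 km
M6–M7: 7.627 km
Closest pair: M2–M4 at 1.173 km.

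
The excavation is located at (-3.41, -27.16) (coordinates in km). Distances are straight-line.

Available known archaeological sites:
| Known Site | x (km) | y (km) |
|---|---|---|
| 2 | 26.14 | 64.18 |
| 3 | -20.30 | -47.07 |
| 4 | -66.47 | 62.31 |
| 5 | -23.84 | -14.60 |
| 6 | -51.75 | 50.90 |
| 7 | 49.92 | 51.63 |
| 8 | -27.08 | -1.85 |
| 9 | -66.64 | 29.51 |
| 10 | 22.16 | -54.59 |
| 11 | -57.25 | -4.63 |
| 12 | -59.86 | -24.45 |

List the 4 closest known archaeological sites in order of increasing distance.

5, 3, 8, 10

Distances from (-3.41, -27.16):
2: 96.00 km
3: 26.11 km
4: 109.46 km
5: 23.98 km
6: 91.82 km
7: 95.14 km
8: 34.65 km
9: 84.91 km
10: 37.50 km
11: 58.36 km
12: 56.52 km
Sorted: 5 (23.98 km) < 3 (26.11 km) < 8 (34.65 km) < 10 (37.50 km) < 12 (56.52 km) < 11 (58.36 km) < …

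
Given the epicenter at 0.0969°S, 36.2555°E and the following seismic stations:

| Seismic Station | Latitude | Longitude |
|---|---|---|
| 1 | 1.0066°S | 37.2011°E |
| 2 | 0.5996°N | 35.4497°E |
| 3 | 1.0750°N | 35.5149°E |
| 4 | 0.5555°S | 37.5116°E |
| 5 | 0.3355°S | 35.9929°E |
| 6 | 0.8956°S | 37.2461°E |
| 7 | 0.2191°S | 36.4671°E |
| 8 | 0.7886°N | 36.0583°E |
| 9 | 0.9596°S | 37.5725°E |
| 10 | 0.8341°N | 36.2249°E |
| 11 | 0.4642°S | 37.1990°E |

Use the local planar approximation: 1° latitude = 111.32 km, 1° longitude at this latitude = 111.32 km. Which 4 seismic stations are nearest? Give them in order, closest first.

Distances from 0.0969°S, 36.2555°E:
1: 146.0675 km
2: 118.5663 km
3: 154.3233 km
4: 148.8570 km
5: 39.4972 km
6: 141.6527 km
7: 27.2012 km
8: 100.9887 km
9: 175.2624 km
10: 103.6949 km
11: 112.7085 km
Sorted: 7 (27.2012 km) < 5 (39.4972 km) < 8 (100.9887 km) < 10 (103.6949 km) < 11 (112.7085 km) < 2 (118.5663 km) < …

7, 5, 8, 10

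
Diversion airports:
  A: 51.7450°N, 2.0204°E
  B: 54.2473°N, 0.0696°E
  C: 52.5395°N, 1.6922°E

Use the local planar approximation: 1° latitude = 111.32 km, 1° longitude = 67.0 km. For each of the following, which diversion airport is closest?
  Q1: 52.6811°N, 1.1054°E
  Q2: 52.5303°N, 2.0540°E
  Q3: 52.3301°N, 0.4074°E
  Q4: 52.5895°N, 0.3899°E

Q1 at 52.6811°N, 1.1054°E:
  A: 120.9021 km
  B: 187.6536 km
  C: 42.3578 km
  → nearest: C (42.3578 km)
Q2 at 52.5303°N, 2.0540°E:
  A: 87.4486 km
  B: 232.8307 km
  C: 24.2622 km
  → nearest: C (24.2622 km)
Q3 at 52.3301°N, 0.4074°E:
  A: 126.1812 km
  B: 214.6194 km
  C: 89.1819 km
  → nearest: C (89.1819 km)
Q4 at 52.5895°N, 0.3899°E:
  A: 144.1249 km
  B: 185.7899 km
  C: 87.4314 km
  → nearest: C (87.4314 km)

Q1→C; Q2→C; Q3→C; Q4→C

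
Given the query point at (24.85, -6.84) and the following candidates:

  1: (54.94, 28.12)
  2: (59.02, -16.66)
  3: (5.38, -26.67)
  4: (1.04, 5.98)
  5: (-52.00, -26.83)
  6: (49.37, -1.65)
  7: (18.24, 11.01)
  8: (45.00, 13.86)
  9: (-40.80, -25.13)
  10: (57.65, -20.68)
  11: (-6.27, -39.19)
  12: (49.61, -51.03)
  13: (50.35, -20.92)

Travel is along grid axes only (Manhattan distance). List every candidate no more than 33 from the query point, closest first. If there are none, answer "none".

Distances from (24.85, -6.84):
1: |30.09| + |34.96| = 30.09 + 34.96 = 65.05
2: |34.17| + |-9.82| = 34.17 + 9.82 = 43.99
3: |-19.47| + |-19.83| = 19.47 + 19.83 = 39.30
4: |-23.81| + |12.82| = 23.81 + 12.82 = 36.63
5: |-76.85| + |-19.99| = 76.85 + 19.99 = 96.84
6: |24.52| + |5.19| = 24.52 + 5.19 = 29.71
7: |-6.61| + |17.85| = 6.61 + 17.85 = 24.46
8: |20.15| + |20.70| = 20.15 + 20.70 = 40.85
9: |-65.65| + |-18.29| = 65.65 + 18.29 = 83.94
10: |32.80| + |-13.84| = 32.80 + 13.84 = 46.64
11: |-31.12| + |-32.35| = 31.12 + 32.35 = 63.47
12: |24.76| + |-44.19| = 24.76 + 44.19 = 68.95
13: |25.50| + |-14.08| = 25.50 + 14.08 = 39.58
Threshold 33: 7 (24.46), 6 (29.71) are within range.

7, 6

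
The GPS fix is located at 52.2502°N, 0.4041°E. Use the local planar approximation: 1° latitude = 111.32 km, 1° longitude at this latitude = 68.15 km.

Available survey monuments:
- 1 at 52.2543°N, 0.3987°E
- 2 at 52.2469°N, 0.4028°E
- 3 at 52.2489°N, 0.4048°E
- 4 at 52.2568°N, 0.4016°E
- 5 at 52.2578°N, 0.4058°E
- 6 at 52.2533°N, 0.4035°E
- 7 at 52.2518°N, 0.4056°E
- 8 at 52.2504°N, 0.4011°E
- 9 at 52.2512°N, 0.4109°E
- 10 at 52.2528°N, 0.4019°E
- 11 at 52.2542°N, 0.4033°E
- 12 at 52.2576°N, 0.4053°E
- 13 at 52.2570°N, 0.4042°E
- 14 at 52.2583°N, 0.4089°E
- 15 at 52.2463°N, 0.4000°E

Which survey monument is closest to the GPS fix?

3

Distances from 52.2502°N, 0.4041°E:
1: √((0.0041·111.32)² + (-0.0054·68.15)²) = √(0.208312 + 0.135431) = 0.5863 km
2: √((-0.0033·111.32)² + (-0.0013·68.15)²) = √(0.134950 + 0.007849) = 0.3779 km
3: √((-0.0013·111.32)² + (0.0007·68.15)²) = √(0.020943 + 0.002276) = 0.1524 km
4: √((0.0066·111.32)² + (-0.0025·68.15)²) = √(0.539802 + 0.029028) = 0.7542 km
5: √((0.0076·111.32)² + (0.0017·68.15)²) = √(0.715770 + 0.013422) = 0.8539 km
6: √((0.0031·111.32)² + (-0.0006·68.15)²) = √(0.119088 + 0.001672) = 0.3475 km
7: √((0.0016·111.32)² + (0.0015·68.15)²) = √(0.031724 + 0.010450) = 0.2054 km
8: √((0.0002·111.32)² + (-0.0030·68.15)²) = √(0.000496 + 0.041800) = 0.2057 km
9: √((0.0010·111.32)² + (0.0068·68.15)²) = √(0.012392 + 0.214758) = 0.4766 km
10: √((0.0026·111.32)² + (-0.0022·68.15)²) = √(0.083771 + 0.022479) = 0.3260 km
11: √((0.0040·111.32)² + (-0.0008·68.15)²) = √(0.198274 + 0.002972) = 0.4486 km
12: √((0.0074·111.32)² + (0.0012·68.15)²) = √(0.678594 + 0.006688) = 0.8278 km
13: √((0.0068·111.32)² + (0.0001·68.15)²) = √(0.573013 + 0.000046) = 0.7570 km
14: √((0.0081·111.32)² + (0.0048·68.15)²) = √(0.813048 + 0.107007) = 0.9592 km
15: √((-0.0039·111.32)² + (-0.0041·68.15)²) = √(0.188484 + 0.078073) = 0.5163 km
Minimum: 3 at 0.1524 km.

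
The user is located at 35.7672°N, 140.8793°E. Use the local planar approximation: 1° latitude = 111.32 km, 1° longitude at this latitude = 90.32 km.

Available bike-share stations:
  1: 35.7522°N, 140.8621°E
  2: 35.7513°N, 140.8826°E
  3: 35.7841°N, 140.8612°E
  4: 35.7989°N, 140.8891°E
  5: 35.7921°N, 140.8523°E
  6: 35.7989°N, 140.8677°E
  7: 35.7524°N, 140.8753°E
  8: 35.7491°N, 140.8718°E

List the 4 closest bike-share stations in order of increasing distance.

Distances from 35.7672°N, 140.8793°E:
1: 2.2807 km
2: 1.7949 km
3: 2.4924 km
4: 3.6382 km
5: 3.6919 km
6: 3.6811 km
7: 1.6867 km
8: 2.1257 km
Sorted: 7 (1.6867 km) < 2 (1.7949 km) < 8 (2.1257 km) < 1 (2.2807 km) < 3 (2.4924 km) < 4 (3.6382 km) < …

7, 2, 8, 1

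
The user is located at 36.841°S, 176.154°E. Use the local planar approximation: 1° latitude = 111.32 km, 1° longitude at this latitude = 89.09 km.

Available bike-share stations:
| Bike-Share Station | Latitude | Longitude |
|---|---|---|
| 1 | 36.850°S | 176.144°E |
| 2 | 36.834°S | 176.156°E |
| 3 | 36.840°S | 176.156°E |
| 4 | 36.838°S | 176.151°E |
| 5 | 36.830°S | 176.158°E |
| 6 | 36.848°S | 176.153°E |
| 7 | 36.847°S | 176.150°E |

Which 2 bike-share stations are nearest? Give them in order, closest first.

3, 4

Distances from 36.841°S, 176.154°E:
1: 1.341 km
2: 0.799 km
3: 0.210 km
4: 0.428 km
5: 1.275 km
6: 0.784 km
7: 0.757 km
Sorted: 3 (0.210 km) < 4 (0.428 km) < 7 (0.757 km) < 6 (0.784 km) < …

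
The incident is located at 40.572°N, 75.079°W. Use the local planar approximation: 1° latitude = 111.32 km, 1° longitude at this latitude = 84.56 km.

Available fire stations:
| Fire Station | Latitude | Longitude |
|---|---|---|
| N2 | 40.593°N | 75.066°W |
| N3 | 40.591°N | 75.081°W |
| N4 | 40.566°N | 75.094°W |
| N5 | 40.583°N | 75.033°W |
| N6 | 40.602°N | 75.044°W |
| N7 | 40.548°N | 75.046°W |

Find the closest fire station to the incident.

N4

Distances from 40.572°N, 75.079°W:
N2: 2.583 km
N3: 2.122 km
N4: 1.434 km
N5: 4.078 km
N6: 4.462 km
N7: 3.863 km
Minimum: N4 at 1.434 km.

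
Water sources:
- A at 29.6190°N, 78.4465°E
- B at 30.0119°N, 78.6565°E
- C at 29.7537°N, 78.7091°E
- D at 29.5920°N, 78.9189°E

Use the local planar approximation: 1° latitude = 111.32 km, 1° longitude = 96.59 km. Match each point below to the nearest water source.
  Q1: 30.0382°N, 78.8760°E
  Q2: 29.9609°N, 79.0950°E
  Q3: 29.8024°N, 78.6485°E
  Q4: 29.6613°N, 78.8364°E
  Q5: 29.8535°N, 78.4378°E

Q1→B; Q2→B; Q3→C; Q4→D; Q5→A

Q1 at 30.0382°N, 78.8760°E:
  A: 62.4395 km
  B: 21.4027 km
  C: 35.5374 km
  D: 49.8435 km
  → nearest: B (21.4027 km)
Q2 at 29.9609°N, 79.0950°E:
  A: 73.2952 km
  B: 42.7335 km
  C: 43.8335 km
  D: 44.4492 km
  → nearest: B (42.7335 km)
Q3 at 29.8024°N, 78.6485°E:
  A: 28.2401 km
  B: 23.3343 km
  C: 7.9782 km
  D: 35.0817 km
  → nearest: C (7.9782 km)
Q4 at 29.6613°N, 78.8364°E:
  A: 37.9537 km
  B: 42.7223 km
  C: 16.0309 km
  D: 11.0911 km
  → nearest: D (11.0911 km)
Q5 at 29.8535°N, 78.4378°E:
  A: 26.1181 km
  B: 27.5165 km
  C: 28.4626 km
  D: 54.8344 km
  → nearest: A (26.1181 km)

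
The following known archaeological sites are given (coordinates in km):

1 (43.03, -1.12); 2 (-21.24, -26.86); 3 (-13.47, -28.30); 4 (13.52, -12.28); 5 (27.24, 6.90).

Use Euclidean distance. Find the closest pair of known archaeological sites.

2 and 3

Pairwise distances:
1–2: 69.23 km
1–3: 62.70 km
1–4: 31.55 km
1–5: 17.71 km
2–3: 7.90 km
2–4: 37.69 km
2–5: 59.08 km
3–4: 31.39 km
3–5: 53.82 km
4–5: 23.58 km
Closest pair: 2–3 at 7.90 km.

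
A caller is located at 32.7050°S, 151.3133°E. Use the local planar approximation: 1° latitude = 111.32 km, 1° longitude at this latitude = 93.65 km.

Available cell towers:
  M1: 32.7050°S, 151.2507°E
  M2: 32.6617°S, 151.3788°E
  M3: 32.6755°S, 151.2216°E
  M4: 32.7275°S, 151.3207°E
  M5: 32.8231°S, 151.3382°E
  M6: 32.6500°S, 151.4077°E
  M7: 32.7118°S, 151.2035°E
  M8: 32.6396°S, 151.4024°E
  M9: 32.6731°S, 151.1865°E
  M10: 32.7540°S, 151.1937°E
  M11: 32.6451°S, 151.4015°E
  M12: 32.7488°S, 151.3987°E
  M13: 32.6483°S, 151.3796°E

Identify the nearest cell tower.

Distances from 32.7050°S, 151.3133°E:
M1: √((0.0000·111.32)² + (-0.0626·93.65)²) = √(0.000000 + 34.368789) = 5.8625 km
M2: √((0.0433·111.32)² + (0.0655·93.65)²) = √(23.233904 + 37.626876) = 7.8013 km
M3: √((0.0295·111.32)² + (-0.0917·93.65)²) = √(10.784262 + 73.748677) = 9.1942 km
M4: √((-0.0225·111.32)² + (0.0074·93.65)²) = √(6.273522 + 0.480263) = 2.5988 km
M5: √((-0.1181·111.32)² + (0.0249·93.65)²) = √(172.840769 + 5.437688) = 13.3521 km
M6: √((0.0550·111.32)² + (0.0944·93.65)²) = √(37.486231 + 78.155501) = 10.7537 km
M7: √((-0.0068·111.32)² + (-0.1098·93.65)²) = √(0.573013 + 105.735359) = 10.3106 km
M8: √((0.0654·111.32)² + (0.0891·93.65)²) = √(53.003176 + 69.625924) = 11.0738 km
M9: √((0.0319·111.32)² + (-0.1268·93.65)²) = √(12.610368 + 141.011350) = 12.3944 km
M10: √((-0.0490·111.32)² + (-0.1196·93.65)²) = √(29.753534 + 125.452096) = 12.4582 km
M11: √((0.0599·111.32)² + (0.0882·93.65)²) = √(44.463131 + 68.226444) = 10.6155 km
M12: √((-0.0438·111.32)² + (0.0854·93.65)²) = √(23.773582 + 63.963365) = 9.3668 km
M13: √((0.0567·111.32)² + (0.0663·93.65)²) = √(39.839375 + 38.551619) = 8.8539 km
Minimum: M4 at 2.5988 km.

M4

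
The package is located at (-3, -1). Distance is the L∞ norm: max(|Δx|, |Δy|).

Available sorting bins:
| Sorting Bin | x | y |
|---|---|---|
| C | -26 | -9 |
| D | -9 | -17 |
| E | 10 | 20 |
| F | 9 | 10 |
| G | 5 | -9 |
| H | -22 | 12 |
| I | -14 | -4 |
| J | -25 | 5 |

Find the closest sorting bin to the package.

G

Distances from (-3, -1):
C: 23
D: 16
E: 21
F: 12
G: 8
H: 19
I: 11
J: 22
Minimum: G at 8.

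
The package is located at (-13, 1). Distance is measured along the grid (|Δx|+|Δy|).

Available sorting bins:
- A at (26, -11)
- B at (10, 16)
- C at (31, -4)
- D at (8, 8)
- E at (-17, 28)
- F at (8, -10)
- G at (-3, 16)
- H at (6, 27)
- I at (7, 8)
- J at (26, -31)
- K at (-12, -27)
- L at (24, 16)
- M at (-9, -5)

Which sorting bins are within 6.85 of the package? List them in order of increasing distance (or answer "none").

none

Distances from (-13, 1):
A: 51
B: 38
C: 49
D: 28
E: 31
F: 32
G: 25
H: 45
I: 27
J: 71
K: 29
L: 52
M: 10
Threshold 6.85: none within range.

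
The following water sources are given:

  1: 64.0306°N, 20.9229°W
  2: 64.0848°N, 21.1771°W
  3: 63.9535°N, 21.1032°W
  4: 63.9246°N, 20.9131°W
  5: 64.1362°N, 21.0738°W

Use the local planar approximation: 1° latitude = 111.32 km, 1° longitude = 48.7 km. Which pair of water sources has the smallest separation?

2 and 5

Pairwise distances:
1–2: 13.7716 km
1–3: 12.2786 km
1–4: 11.8096 km
1–5: 13.8634 km
2–3: 15.0529 km
2–4: 21.9848 km
2–5: 7.6189 km
3–4: 9.8009 km
3–5: 20.3885 km
4–5: 24.8214 km
Closest pair: 2–5 at 7.6189 km.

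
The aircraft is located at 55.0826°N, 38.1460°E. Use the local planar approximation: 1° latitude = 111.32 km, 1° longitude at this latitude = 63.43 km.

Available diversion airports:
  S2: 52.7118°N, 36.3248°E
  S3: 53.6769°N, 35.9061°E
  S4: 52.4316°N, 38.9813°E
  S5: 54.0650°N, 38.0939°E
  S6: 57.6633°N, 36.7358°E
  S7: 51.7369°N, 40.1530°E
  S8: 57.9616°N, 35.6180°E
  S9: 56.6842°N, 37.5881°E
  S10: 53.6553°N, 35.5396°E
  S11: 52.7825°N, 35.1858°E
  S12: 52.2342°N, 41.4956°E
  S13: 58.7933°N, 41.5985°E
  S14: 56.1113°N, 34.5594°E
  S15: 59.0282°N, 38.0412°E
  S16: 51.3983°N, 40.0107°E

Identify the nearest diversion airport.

Distances from 55.0826°N, 38.1460°E:
S2: √((-2.3708·111.32)² + (-1.8212·63.43)²) = √(69652.423582 + 13344.573746) = 288.0920 km
S3: √((-1.4057·111.32)² + (-2.2399·63.43)²) = √(24486.780317 + 20185.833295) = 211.3590 km
S4: √((-2.6510·111.32)² + (0.8353·63.43)²) = √(87089.510751 + 2807.206660) = 299.8278 km
S5: √((-1.0176·111.32)² + (-0.0521·63.43)²) = √(12832.184403 + 10.921062) = 113.3274 km
S6: √((2.5807·111.32)² + (-1.4102·63.43)²) = √(82531.823162 + 8001.121096) = 300.8869 km
S7: √((-3.3457·111.32)² + (2.0070·63.43)²) = √(138714.029592 + 16206.310962) = 393.5992 km
S8: √((2.8790·111.32)² + (-2.5280·63.43)²) = √(102714.019574 + 25712.456029) = 358.3664 km
S9: √((1.6016·111.32)² + (-0.5579·63.43)²) = √(31787.364037 + 1252.282021) = 181.7681 km
S10: √((-1.4273·111.32)² + (-2.6064·63.43)²) = √(25245.090209 + 27332.009105) = 229.2970 km
S11: √((-2.3001·111.32)² + (-2.9602·63.43)²) = √(65560.133805 + 35255.877733) = 317.5154 km
S12: √((-2.8484·111.32)² + (3.3496·63.43)²) = √(100542.192029 + 45141.430616) = 381.6852 km
S13: √((3.7107·111.32)² + (3.4525·63.43)²) = √(170631.058068 + 47957.528913) = 467.5346 km
S14: √((1.0287·111.32)² + (-3.5866·63.43)²) = √(13113.658658 + 51755.357294) = 254.6940 km
S15: √((3.9456·111.32)² + (-0.1048·63.43)²) = √(192917.890838 + 44.188778) = 439.2745 km
S16: √((-3.6843·111.32)² + (1.8647·63.43)²) = √(168211.764891 + 13989.666596) = 426.8506 km
Minimum: S5 at 113.3274 km.

S5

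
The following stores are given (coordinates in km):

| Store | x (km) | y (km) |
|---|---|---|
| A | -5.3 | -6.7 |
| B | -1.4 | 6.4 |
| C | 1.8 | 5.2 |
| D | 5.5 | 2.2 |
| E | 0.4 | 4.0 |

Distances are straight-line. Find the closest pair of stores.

Pairwise distances:
C–E: 1.8 km
B–E: 3.0 km
B–C: 3.4 km
C–D: 4.8 km
D–E: 5.4 km
B–D: 8.1 km
A–E: 12.1 km
A–B: 13.7 km
A–C: 13.9 km
A–D: 14.0 km
Closest pair: C–E at 1.8 km.

C and E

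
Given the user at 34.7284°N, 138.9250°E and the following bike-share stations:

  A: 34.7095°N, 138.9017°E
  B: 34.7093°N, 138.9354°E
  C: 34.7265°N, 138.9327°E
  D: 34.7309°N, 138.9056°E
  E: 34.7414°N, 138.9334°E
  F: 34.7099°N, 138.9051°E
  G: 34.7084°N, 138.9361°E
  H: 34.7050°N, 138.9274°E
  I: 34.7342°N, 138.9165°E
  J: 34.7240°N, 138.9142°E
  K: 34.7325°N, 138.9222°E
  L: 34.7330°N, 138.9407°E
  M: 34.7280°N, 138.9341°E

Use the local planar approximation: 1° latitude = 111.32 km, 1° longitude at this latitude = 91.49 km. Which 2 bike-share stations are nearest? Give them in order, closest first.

K, C

Distances from 34.7284°N, 138.9250°E:
A: √((-0.0189·111.32)² + (-0.0233·91.49)²) = √(4.426597 + 4.544217) = 2.9951 km
B: √((-0.0191·111.32)² + (0.0104·91.49)²) = √(4.520777 + 0.905345) = 2.3294 km
C: √((-0.0019·111.32)² + (0.0077·91.49)²) = √(0.044736 + 0.496282) = 0.7355 km
D: √((0.0025·111.32)² + (-0.0194·91.49)²) = √(0.077451 + 3.150291) = 1.7966 km
E: √((0.0130·111.32)² + (0.0084·91.49)²) = √(2.094272 + 0.590617) = 1.6386 km
F: √((-0.0185·111.32)² + (-0.0199·91.49)²) = √(4.241211 + 3.314770) = 2.7488 km
G: √((-0.0200·111.32)² + (0.0111·91.49)²) = √(4.956857 + 1.031319) = 2.4471 km
H: √((-0.0234·111.32)² + (0.0024·91.49)²) = √(6.785441 + 0.048214) = 2.6141 km
I: √((0.0058·111.32)² + (-0.0085·91.49)²) = √(0.416872 + 0.604763) = 1.0108 km
J: √((-0.0044·111.32)² + (-0.0108·91.49)²) = √(0.239912 + 0.976326) = 1.1028 km
K: √((0.0041·111.32)² + (-0.0028·91.49)²) = √(0.208312 + 0.065624) = 0.5234 km
L: √((0.0046·111.32)² + (0.0157·91.49)²) = √(0.262218 + 2.063225) = 1.5249 km
M: √((-0.0004·111.32)² + (0.0091·91.49)²) = √(0.001983 + 0.693154) = 0.8337 km
Sorted: K (0.5234 km) < C (0.7355 km) < M (0.8337 km) < I (1.0108 km) < …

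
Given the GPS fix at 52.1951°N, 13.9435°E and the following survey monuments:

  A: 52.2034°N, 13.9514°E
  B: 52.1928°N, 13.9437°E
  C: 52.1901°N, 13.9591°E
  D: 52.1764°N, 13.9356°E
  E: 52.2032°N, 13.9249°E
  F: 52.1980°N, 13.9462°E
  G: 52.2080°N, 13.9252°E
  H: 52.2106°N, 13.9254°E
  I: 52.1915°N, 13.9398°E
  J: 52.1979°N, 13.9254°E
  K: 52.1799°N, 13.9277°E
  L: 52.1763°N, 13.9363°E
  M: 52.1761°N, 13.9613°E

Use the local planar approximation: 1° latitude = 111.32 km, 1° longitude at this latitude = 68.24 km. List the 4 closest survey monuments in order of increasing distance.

B, F, I, A

Distances from 52.1951°N, 13.9435°E:
A: 1.0697 km
B: 0.2564 km
C: 1.2013 km
D: 2.1504 km
E: 1.5569 km
F: 0.3717 km
G: 1.9031 km
H: 2.1220 km
I: 0.4737 km
J: 1.2739 km
K: 2.0064 km
L: 2.1497 km
M: 2.4391 km
Sorted: B (0.2564 km) < F (0.3717 km) < I (0.4737 km) < A (1.0697 km) < C (1.2013 km) < J (1.2739 km) < …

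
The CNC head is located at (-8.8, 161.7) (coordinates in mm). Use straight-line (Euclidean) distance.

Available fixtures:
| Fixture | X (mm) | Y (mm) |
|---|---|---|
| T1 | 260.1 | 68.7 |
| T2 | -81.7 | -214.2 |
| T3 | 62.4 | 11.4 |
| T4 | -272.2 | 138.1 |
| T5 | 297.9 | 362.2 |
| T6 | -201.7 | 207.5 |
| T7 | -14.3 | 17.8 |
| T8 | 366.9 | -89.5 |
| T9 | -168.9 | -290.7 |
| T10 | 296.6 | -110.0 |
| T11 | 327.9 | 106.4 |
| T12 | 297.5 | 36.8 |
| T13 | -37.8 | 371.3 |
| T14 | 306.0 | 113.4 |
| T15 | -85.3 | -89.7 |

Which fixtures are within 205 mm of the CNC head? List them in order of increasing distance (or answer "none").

T7, T3, T6

Distances from (-8.8, 161.7):
T1: √((268.9)² + (-93.0)²) = √(72307.210 + 8649.000) = 284.5 mm
T2: √((-72.9)² + (-375.9)²) = √(5314.410 + 141300.810) = 382.9 mm
T3: √((71.2)² + (-150.3)²) = √(5069.440 + 22590.090) = 166.3 mm
T4: √((-263.4)² + (-23.6)²) = √(69379.560 + 556.960) = 264.5 mm
T5: √((306.7)² + (200.5)²) = √(94064.890 + 40200.250) = 366.4 mm
T6: √((-192.9)² + (45.8)²) = √(37210.410 + 2097.640) = 198.3 mm
T7: √((-5.5)² + (-143.9)²) = √(30.250 + 20707.210) = 144.0 mm
T8: √((375.7)² + (-251.2)²) = √(141150.490 + 63101.440) = 451.9 mm
T9: √((-160.1)² + (-452.4)²) = √(25632.010 + 204665.760) = 479.9 mm
T10: √((305.4)² + (-271.7)²) = √(93269.160 + 73820.890) = 408.8 mm
T11: √((336.7)² + (-55.3)²) = √(113366.890 + 3058.090) = 341.2 mm
T12: √((306.3)² + (-124.9)²) = √(93819.690 + 15600.010) = 330.8 mm
T13: √((-29.0)² + (209.6)²) = √(841.000 + 43932.160) = 211.6 mm
T14: √((314.8)² + (-48.3)²) = √(99099.040 + 2332.890) = 318.5 mm
T15: √((-76.5)² + (-251.4)²) = √(5852.250 + 63201.960) = 262.8 mm
Threshold 205 mm: T7 (144.0 mm), T3 (166.3 mm), T6 (198.3 mm) are within range.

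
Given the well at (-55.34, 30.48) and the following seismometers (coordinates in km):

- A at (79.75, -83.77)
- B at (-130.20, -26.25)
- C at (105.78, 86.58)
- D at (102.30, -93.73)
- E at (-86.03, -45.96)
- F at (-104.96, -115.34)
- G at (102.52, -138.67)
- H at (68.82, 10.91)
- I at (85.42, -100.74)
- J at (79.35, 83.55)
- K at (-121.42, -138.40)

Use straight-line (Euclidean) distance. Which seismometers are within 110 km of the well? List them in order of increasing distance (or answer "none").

E, B

Distances from (-55.34, 30.48):
A: √((135.09)² + (-114.25)²) = √(18249.3081 + 13053.0625) = 176.92 km
B: √((-74.86)² + (-56.73)²) = √(5604.0196 + 3218.2929) = 93.93 km
C: √((161.12)² + (56.10)²) = √(25959.6544 + 3147.2100) = 170.61 km
D: √((157.64)² + (-124.21)²) = √(24850.3696 + 15428.1241) = 200.70 km
E: √((-30.69)² + (-76.44)²) = √(941.8761 + 5843.0736) = 82.37 km
F: √((-49.62)² + (-145.82)²) = √(2462.1444 + 21263.4724) = 154.03 km
G: √((157.86)² + (-169.15)²) = √(24919.7796 + 28611.7225) = 231.37 km
H: √((124.16)² + (-19.57)²) = √(15415.7056 + 382.9849) = 125.69 km
I: √((140.76)² + (-131.22)²) = √(19813.3776 + 17218.6884) = 192.44 km
J: √((134.69)² + (53.07)²) = √(18141.3961 + 2816.4249) = 144.77 km
K: √((-66.08)² + (-168.88)²) = √(4366.5664 + 28520.4544) = 181.35 km
Threshold 110 km: E (82.37 km), B (93.93 km) are within range.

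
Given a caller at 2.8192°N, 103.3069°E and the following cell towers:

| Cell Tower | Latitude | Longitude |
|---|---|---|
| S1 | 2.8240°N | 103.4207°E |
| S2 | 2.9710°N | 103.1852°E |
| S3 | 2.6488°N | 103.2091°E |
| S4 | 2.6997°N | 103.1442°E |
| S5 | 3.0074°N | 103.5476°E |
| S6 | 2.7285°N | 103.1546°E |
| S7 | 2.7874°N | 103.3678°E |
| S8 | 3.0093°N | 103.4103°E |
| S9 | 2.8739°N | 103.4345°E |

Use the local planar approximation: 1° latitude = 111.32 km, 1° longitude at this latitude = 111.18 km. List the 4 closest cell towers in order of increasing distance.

Distances from 2.8192°N, 103.3069°E:
S1: √((0.0048·111.32)² + (0.1138·111.18)²) = √(0.285515 + 160.080290) = 12.6636 km
S2: √((0.1518·111.32)² + (-0.1217·111.18)²) = √(285.555111 + 183.077299) = 21.6479 km
S3: √((-0.1704·111.32)² + (-0.0978·111.18)²) = √(359.820229 + 118.230915) = 21.8644 km
S4: √((-0.1195·111.32)² + (-0.1627·111.18)²) = √(176.962892 + 327.211415) = 22.4538 km
S5: √((0.1882·111.32)² + (0.2407·111.18)²) = √(438.920266 + 716.152513) = 33.9864 km
S6: √((-0.0907·111.32)² + (-0.1523·111.18)²) = √(101.943836 + 286.716803) = 19.7145 km
S7: √((-0.0318·111.32)² + (0.0609·111.18)²) = √(12.531430 + 45.844572) = 7.6404 km
S8: √((0.1901·111.32)² + (0.1034·111.18)²) = √(447.827366 + 132.158292) = 24.0829 km
S9: √((0.0547·111.32)² + (0.1276·111.18)²) = √(37.078405 + 201.258712) = 15.4382 km
Sorted: S7 (7.6404 km) < S1 (12.6636 km) < S9 (15.4382 km) < S6 (19.7145 km) < S2 (21.6479 km) < S3 (21.8644 km) < …

S7, S1, S9, S6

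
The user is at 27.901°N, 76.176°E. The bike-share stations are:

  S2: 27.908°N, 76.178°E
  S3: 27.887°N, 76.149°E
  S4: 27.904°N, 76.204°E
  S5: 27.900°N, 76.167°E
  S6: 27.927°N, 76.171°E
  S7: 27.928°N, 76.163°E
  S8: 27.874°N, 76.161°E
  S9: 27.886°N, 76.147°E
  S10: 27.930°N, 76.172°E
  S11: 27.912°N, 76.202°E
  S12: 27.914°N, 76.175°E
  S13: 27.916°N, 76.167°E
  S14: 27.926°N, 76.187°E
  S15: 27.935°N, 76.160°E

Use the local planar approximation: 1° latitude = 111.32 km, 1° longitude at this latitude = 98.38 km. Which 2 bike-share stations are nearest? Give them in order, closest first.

S2, S5

Distances from 27.901°N, 76.176°E:
S2: √((0.007·111.32)² + (0.002·98.38)²) = √(0.60721 + 0.03871) = 0.804 km
S3: √((-0.014·111.32)² + (-0.027·98.38)²) = √(2.42886 + 7.05572) = 3.080 km
S4: √((0.003·111.32)² + (0.028·98.38)²) = √(0.11153 + 7.58804) = 2.775 km
S5: √((-0.001·111.32)² + (-0.009·98.38)²) = √(0.01239 + 0.78397) = 0.892 km
S6: √((0.026·111.32)² + (-0.005·98.38)²) = √(8.37709 + 0.24197) = 2.936 km
S7: √((0.027·111.32)² + (-0.013·98.38)²) = √(9.03387 + 1.63569) = 3.266 km
S8: √((-0.027·111.32)² + (-0.015·98.38)²) = √(9.03387 + 2.17769) = 3.348 km
S9: √((-0.015·111.32)² + (-0.029·98.38)²) = √(2.78823 + 8.13972) = 3.306 km
S10: √((0.029·111.32)² + (-0.004·98.38)²) = √(10.42179 + 0.15486) = 3.252 km
S11: √((0.011·111.32)² + (0.026·98.38)²) = √(1.49945 + 6.54275) = 2.836 km
S12: √((0.013·111.32)² + (-0.001·98.38)²) = √(2.09427 + 0.00968) = 1.451 km
S13: √((0.015·111.32)² + (-0.009·98.38)²) = √(2.78823 + 0.78397) = 1.890 km
S14: √((0.025·111.32)² + (0.011·98.38)²) = √(7.74509 + 1.17111) = 2.986 km
S15: √((0.034·111.32)² + (-0.016·98.38)²) = √(14.32532 + 2.47773) = 4.099 km
Sorted: S2 (0.804 km) < S5 (0.892 km) < S12 (1.451 km) < S13 (1.890 km) < …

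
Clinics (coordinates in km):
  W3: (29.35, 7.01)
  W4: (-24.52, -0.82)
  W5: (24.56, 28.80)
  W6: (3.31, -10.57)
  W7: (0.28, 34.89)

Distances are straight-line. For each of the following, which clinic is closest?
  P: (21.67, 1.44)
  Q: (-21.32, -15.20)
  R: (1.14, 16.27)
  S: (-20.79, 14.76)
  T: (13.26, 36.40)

P at (21.67, 1.44):
  W3: 9.49 km
  W4: 46.25 km
  W5: 27.51 km
  W6: 21.94 km
  W7: 39.70 km
  → nearest: W3 (9.49 km)
Q at (-21.32, -15.20):
  W3: 55.32 km
  W4: 14.73 km
  W5: 63.57 km
  W6: 25.06 km
  W7: 54.55 km
  → nearest: W4 (14.73 km)
R at (1.14, 16.27):
  W3: 29.69 km
  W4: 30.83 km
  W5: 26.56 km
  W6: 26.93 km
  W7: 18.64 km
  → nearest: W7 (18.64 km)
S at (-20.79, 14.76):
  W3: 50.74 km
  W4: 16.02 km
  W5: 47.47 km
  W6: 34.96 km
  W7: 29.14 km
  → nearest: W4 (16.02 km)
T at (13.26, 36.40):
  W3: 33.51 km
  W4: 53.03 km
  W5: 13.62 km
  W6: 48.01 km
  W7: 13.07 km
  → nearest: W7 (13.07 km)

P→W3; Q→W4; R→W7; S→W4; T→W7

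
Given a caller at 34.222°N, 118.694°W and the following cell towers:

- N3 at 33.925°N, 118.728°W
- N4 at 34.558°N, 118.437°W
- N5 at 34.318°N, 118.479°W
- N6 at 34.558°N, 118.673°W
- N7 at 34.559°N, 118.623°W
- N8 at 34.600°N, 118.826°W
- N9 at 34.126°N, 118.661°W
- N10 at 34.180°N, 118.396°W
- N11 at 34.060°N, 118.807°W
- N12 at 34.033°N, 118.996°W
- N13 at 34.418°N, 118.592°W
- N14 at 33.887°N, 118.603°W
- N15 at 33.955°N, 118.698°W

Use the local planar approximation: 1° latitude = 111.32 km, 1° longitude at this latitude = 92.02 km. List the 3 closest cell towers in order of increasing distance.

N9, N11, N5

Distances from 34.222°N, 118.694°W:
N3: √((-0.297·111.32)² + (-0.034·92.02)²) = √(1093.09849 + 9.78864) = 33.210 km
N4: √((0.336·111.32)² + (0.257·92.02)²) = √(1399.02331 + 559.28182) = 44.253 km
N5: √((0.096·111.32)² + (0.215·92.02)²) = √(114.20598 + 391.41853) = 22.486 km
N6: √((0.336·111.32)² + (0.021·92.02)²) = √(1399.02331 + 3.73425) = 37.453 km
N7: √((0.337·111.32)² + (0.071·92.02)²) = √(1407.36322 + 42.68558) = 38.080 km
N8: √((0.378·111.32)² + (-0.132·92.02)²) = √(1770.63887 + 147.54086) = 43.797 km
N9: √((-0.096·111.32)² + (0.033·92.02)²) = √(114.20598 + 9.22130) = 11.110 km
N10: √((-0.042·111.32)² + (0.298·92.02)²) = √(21.85974 + 751.96389) = 27.818 km
N11: √((-0.162·111.32)² + (-0.113·92.02)²) = √(325.21939 + 108.12381) = 20.817 km
N12: √((-0.189·111.32)² + (-0.302·92.02)²) = √(442.65972 + 772.28632) = 34.856 km
N13: √((0.196·111.32)² + (0.102·92.02)²) = √(476.05654 + 88.09775) = 23.752 km
N14: √((-0.335·111.32)² + (0.091·92.02)²) = √(1390.70818 + 70.12086) = 38.221 km
N15: √((-0.267·111.32)² + (-0.004·92.02)²) = √(883.42344 + 0.13548) = 29.725 km
Sorted: N9 (11.110 km) < N11 (20.817 km) < N5 (22.486 km) < N13 (23.752 km) < N10 (27.818 km) < …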